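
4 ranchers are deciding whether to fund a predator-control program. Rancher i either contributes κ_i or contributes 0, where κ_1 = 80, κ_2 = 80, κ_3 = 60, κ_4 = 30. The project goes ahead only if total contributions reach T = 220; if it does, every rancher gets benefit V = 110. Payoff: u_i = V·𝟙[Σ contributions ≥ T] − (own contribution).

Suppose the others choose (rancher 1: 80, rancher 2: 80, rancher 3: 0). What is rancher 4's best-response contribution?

0

Others' total = 160. Even contributing 30 gives 190 < 220: no benefit either way.
Best response: 0.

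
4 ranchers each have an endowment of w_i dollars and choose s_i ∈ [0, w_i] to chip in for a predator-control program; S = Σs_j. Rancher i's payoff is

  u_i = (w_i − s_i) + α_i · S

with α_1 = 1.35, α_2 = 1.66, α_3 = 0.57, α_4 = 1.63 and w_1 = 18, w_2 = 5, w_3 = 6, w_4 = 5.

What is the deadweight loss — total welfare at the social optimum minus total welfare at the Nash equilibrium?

25.26

∂u_i/∂s_i = α_i − 1, so rancher i contributes w_i if α_i > 1, else 0.
α_i > 1 for i ∈ {1, 2, 4}; NE contributions (18, 5, 0, 5), S = 28.
W^NE = Σw_i − S^NE + (Σα_i)·S^NE = 34 + 4.21·28 = 151.88.
Planner: ∂(Σu_j)/∂s_i = Σα_j − 1 = 4.21 > 0, so everyone contributes w_i; S^SO = 34, W^SO = 34 + 4.21·34 = 177.14.
Deadweight loss = 25.26.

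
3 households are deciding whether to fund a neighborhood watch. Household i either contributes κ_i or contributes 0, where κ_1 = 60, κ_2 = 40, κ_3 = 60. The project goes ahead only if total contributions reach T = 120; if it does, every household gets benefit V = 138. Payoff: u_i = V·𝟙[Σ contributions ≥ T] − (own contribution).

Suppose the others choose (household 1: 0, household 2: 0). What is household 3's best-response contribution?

Others' total = 0. Even contributing 60 gives 60 < 120: no benefit either way.
Best response: 0.

0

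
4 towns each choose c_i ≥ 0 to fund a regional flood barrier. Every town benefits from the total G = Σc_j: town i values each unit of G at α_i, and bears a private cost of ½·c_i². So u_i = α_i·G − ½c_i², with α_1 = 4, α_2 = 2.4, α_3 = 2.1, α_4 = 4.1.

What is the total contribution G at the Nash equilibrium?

Town i's FOC: ∂u_i/∂c_i = α_i − c_i = 0, so c_i* = α_i.
NE contributions = (4, 2.4, 2.1, 4.1); G = 12.6.

12.6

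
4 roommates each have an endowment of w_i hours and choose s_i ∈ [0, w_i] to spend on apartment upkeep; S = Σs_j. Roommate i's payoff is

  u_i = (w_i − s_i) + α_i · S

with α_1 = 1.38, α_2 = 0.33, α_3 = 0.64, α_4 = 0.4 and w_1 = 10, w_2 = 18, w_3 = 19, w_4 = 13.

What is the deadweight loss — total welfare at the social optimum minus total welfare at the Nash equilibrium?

∂u_i/∂s_i = α_i − 1, so roommate i contributes w_i if α_i > 1, else 0.
α_i > 1 for i ∈ {1}; NE contributions (10, 0, 0, 0), S = 10.
W^NE = Σw_i − S^NE + (Σα_i)·S^NE = 60 + 1.75·10 = 77.5.
Planner: ∂(Σu_j)/∂s_i = Σα_j − 1 = 1.75 > 0, so everyone contributes w_i; S^SO = 60, W^SO = 60 + 1.75·60 = 165.
Deadweight loss = 87.5.

87.5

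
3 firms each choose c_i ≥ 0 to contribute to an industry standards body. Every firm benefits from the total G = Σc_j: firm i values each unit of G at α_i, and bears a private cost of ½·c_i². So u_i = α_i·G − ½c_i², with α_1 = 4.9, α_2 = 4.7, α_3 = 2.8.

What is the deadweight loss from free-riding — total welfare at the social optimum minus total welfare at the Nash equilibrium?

Firm i's FOC: ∂u_i/∂c_i = α_i − c_i = 0, so c_i* = α_i.
NE contributions = (4.9, 4.7, 2.8); G = 12.4.
W^NE = (Σα)·G − ½Σα_i² = 12.4² − ½·53.94 = 126.79.
Planner sets c_i = Σα_j = 12.4 for every i, so G^SO = 3·12.4 = 37.2.
W^SO = (Σα)·G^SO − ½·3·(Σα)² = (3/2)·12.4² = 230.64.
Deadweight loss = W^SO − W^NE = 103.85.

103.85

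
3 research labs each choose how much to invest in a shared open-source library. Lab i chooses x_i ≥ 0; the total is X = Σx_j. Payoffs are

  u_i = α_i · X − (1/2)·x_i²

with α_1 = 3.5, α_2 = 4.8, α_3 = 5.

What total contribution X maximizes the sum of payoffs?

Planner FOC: ∂(Σu_j)/∂x_i = (Σα_j) − x_i = 0, so x_i^SO = Σα_j = 13.3 for every i; X^SO = 39.9.

39.9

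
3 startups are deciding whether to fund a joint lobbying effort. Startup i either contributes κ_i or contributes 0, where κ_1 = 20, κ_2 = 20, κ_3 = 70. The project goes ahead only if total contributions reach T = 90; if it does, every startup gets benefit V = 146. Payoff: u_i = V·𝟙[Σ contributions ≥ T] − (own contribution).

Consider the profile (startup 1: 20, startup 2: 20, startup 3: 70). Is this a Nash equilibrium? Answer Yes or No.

No

Total = 110 ≥ 90: provided.
Startup 1 (pledges 20, payoff 126): dropping to 0 → total 90, payoff 146. Profitable deviation.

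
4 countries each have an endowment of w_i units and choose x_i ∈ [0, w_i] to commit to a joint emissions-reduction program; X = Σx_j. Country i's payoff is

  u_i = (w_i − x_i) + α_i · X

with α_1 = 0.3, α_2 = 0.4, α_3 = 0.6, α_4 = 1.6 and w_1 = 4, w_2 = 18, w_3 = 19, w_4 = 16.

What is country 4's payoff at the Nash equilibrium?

25.6

∂u_i/∂x_i = α_i − 1, so country i contributes w_i if α_i > 1, else 0.
α_i > 1 for i ∈ {4}; NE contributions (0, 0, 0, 16), X = 16.
u_4 = (16 − 16) + 1.6·16 = 25.6.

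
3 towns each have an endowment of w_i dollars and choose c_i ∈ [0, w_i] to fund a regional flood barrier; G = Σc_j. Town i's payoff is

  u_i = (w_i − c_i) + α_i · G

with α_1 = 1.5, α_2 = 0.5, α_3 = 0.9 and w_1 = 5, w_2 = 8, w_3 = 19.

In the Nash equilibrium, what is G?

∂u_i/∂c_i = α_i − 1, so town i contributes w_i if α_i > 1, else 0.
α_i > 1 for i ∈ {1}; NE contributions (5, 0, 0), G = 5.

5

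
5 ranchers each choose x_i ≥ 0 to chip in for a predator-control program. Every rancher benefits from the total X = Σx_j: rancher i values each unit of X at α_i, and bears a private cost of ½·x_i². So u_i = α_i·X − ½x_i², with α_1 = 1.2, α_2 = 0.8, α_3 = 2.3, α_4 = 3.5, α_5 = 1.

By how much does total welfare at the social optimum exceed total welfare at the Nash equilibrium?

Rancher i's FOC: ∂u_i/∂x_i = α_i − x_i = 0, so x_i* = α_i.
NE contributions = (1.2, 0.8, 2.3, 3.5, 1); X = 8.8.
W^NE = (Σα)·X − ½Σα_i² = 8.8² − ½·20.62 = 67.13.
Planner sets x_i = Σα_j = 8.8 for every i, so X^SO = 5·8.8 = 44.
W^SO = (Σα)·X^SO − ½·5·(Σα)² = (5/2)·8.8² = 193.6.
Deadweight loss = W^SO − W^NE = 126.47.

126.47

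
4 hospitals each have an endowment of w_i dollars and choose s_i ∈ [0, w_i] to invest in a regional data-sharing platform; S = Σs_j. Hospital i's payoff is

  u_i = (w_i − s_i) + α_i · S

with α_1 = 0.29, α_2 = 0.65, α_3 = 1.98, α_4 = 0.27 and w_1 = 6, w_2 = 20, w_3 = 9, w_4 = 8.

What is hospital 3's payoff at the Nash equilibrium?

17.82

∂u_i/∂s_i = α_i − 1, so hospital i contributes w_i if α_i > 1, else 0.
α_i > 1 for i ∈ {3}; NE contributions (0, 0, 9, 0), S = 9.
u_3 = (9 − 9) + 1.98·9 = 17.82.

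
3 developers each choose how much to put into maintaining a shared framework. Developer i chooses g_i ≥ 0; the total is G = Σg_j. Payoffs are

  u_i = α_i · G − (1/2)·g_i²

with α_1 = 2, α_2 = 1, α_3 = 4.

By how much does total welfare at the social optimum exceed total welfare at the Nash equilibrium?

35

Developer i's FOC: ∂u_i/∂g_i = α_i − g_i = 0, so g_i* = α_i.
NE contributions = (2, 1, 4); G = 7.
W^NE = (Σα)·G − ½Σα_i² = 7² − ½·21 = 38.5.
Planner sets g_i = Σα_j = 7 for every i, so G^SO = 3·7 = 21.
W^SO = (Σα)·G^SO − ½·3·(Σα)² = (3/2)·7² = 73.5.
Deadweight loss = W^SO − W^NE = 35.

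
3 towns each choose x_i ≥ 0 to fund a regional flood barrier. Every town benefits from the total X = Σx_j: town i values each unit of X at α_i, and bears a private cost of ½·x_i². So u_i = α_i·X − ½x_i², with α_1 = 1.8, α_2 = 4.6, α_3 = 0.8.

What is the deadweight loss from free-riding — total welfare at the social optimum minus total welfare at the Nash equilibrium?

38.44

Town i's FOC: ∂u_i/∂x_i = α_i − x_i = 0, so x_i* = α_i.
NE contributions = (1.8, 4.6, 0.8); X = 7.2.
W^NE = (Σα)·X − ½Σα_i² = 7.2² − ½·25.04 = 39.32.
Planner sets x_i = Σα_j = 7.2 for every i, so X^SO = 3·7.2 = 21.6.
W^SO = (Σα)·X^SO − ½·3·(Σα)² = (3/2)·7.2² = 77.76.
Deadweight loss = W^SO − W^NE = 38.44.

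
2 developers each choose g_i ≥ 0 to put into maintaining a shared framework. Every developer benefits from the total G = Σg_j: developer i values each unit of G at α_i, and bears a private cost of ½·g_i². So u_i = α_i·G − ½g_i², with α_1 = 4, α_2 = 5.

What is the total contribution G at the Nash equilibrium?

9

Developer i's FOC: ∂u_i/∂g_i = α_i − g_i = 0, so g_i* = α_i.
NE contributions = (4, 5); G = 9.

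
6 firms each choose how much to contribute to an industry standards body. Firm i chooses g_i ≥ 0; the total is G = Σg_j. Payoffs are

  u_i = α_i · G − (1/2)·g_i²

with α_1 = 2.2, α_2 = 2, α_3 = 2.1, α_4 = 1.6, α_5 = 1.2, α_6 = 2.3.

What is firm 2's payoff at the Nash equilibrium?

20.8

Firm i's FOC: ∂u_i/∂g_i = α_i − g_i = 0, so g_i* = α_i.
NE contributions = (2.2, 2, 2.1, 1.6, 1.2, 2.3); G = 11.4.
u_2 = α_2·G − ½·(g_2)² = 2·11.4 − ½·2² = 20.8.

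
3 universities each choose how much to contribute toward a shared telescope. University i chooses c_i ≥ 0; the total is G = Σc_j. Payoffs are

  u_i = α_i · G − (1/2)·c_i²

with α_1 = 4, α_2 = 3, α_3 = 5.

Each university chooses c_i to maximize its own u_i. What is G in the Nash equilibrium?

12

University i's FOC: ∂u_i/∂c_i = α_i − c_i = 0, so c_i* = α_i.
NE contributions = (4, 3, 5); G = 12.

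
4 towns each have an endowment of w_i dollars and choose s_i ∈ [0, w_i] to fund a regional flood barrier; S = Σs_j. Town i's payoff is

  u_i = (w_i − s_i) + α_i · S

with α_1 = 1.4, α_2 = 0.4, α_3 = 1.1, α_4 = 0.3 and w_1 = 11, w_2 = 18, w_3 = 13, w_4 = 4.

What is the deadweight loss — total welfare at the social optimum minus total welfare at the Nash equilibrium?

48.4

∂u_i/∂s_i = α_i − 1, so town i contributes w_i if α_i > 1, else 0.
α_i > 1 for i ∈ {1, 3}; NE contributions (11, 0, 13, 0), S = 24.
W^NE = Σw_i − S^NE + (Σα_i)·S^NE = 46 + 2.2·24 = 98.8.
Planner: ∂(Σu_j)/∂s_i = Σα_j − 1 = 2.2 > 0, so everyone contributes w_i; S^SO = 46, W^SO = 46 + 2.2·46 = 147.2.
Deadweight loss = 48.4.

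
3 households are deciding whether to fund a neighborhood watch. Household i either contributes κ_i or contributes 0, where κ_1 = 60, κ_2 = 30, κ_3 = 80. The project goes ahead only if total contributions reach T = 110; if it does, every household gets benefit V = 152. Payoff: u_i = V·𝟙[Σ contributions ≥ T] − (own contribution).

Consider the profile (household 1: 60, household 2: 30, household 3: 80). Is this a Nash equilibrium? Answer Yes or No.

No

Total = 170 ≥ 110: provided.
Household 1 (pledges 60, payoff 92): dropping to 0 → total 110, payoff 152. Profitable deviation.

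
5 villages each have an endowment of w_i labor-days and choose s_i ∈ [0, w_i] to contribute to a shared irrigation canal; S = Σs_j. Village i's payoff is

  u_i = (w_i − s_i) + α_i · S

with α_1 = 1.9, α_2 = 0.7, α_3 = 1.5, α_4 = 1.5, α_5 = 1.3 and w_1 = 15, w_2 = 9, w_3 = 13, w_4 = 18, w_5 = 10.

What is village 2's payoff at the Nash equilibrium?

48.2

∂u_i/∂s_i = α_i − 1, so village i contributes w_i if α_i > 1, else 0.
α_i > 1 for i ∈ {1, 3, 4, 5}; NE contributions (15, 0, 13, 18, 10), S = 56.
u_2 = (9 − 0) + 0.7·56 = 48.2.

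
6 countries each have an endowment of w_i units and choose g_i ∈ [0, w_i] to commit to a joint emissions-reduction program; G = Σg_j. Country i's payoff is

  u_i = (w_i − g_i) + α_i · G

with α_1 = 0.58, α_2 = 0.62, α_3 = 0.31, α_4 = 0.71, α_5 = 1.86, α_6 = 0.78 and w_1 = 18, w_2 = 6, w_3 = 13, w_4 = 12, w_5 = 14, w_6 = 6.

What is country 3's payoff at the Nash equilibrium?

∂u_i/∂g_i = α_i − 1, so country i contributes w_i if α_i > 1, else 0.
α_i > 1 for i ∈ {5}; NE contributions (0, 0, 0, 0, 14, 0), G = 14.
u_3 = (13 − 0) + 0.31·14 = 17.34.

17.34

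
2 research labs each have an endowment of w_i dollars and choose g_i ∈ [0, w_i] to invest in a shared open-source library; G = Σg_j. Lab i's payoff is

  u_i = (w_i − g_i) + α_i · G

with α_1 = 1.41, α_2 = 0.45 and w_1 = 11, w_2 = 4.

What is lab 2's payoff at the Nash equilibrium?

8.95

∂u_i/∂g_i = α_i − 1, so lab i contributes w_i if α_i > 1, else 0.
α_i > 1 for i ∈ {1}; NE contributions (11, 0), G = 11.
u_2 = (4 − 0) + 0.45·11 = 8.95.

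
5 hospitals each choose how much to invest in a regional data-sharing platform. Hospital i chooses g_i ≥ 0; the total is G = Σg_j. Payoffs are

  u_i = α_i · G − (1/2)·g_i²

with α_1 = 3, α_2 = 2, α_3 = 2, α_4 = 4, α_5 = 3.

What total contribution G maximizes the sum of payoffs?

Planner FOC: ∂(Σu_j)/∂g_i = (Σα_j) − g_i = 0, so g_i^SO = Σα_j = 14 for every i; G^SO = 70.

70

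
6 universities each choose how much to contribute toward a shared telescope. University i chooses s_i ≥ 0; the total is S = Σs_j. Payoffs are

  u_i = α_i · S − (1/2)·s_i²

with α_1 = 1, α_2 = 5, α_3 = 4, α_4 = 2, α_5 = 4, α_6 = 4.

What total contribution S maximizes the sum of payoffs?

120

Planner FOC: ∂(Σu_j)/∂s_i = (Σα_j) − s_i = 0, so s_i^SO = Σα_j = 20 for every i; S^SO = 120.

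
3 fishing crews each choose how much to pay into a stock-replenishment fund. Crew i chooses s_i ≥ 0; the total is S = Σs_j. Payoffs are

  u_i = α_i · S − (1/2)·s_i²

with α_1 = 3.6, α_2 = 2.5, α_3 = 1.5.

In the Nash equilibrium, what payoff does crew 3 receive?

10.275

Crew i's FOC: ∂u_i/∂s_i = α_i − s_i = 0, so s_i* = α_i.
NE contributions = (3.6, 2.5, 1.5); S = 7.6.
u_3 = α_3·S − ½·(s_3)² = 1.5·7.6 − ½·1.5² = 10.275.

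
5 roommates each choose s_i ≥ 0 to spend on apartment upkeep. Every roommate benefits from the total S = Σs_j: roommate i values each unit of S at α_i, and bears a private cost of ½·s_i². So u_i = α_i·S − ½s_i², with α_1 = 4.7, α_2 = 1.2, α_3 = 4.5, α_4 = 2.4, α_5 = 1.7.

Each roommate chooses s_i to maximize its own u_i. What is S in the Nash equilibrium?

Roommate i's FOC: ∂u_i/∂s_i = α_i − s_i = 0, so s_i* = α_i.
NE contributions = (4.7, 1.2, 4.5, 2.4, 1.7); S = 14.5.

14.5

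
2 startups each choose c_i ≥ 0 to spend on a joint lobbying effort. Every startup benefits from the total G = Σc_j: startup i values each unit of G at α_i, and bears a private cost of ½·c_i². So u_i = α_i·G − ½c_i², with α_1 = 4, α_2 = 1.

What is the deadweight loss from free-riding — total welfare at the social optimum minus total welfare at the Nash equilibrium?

Startup i's FOC: ∂u_i/∂c_i = α_i − c_i = 0, so c_i* = α_i.
NE contributions = (4, 1); G = 5.
W^NE = (Σα)·G − ½Σα_i² = 5² − ½·17 = 16.5.
Planner sets c_i = Σα_j = 5 for every i, so G^SO = 2·5 = 10.
W^SO = (Σα)·G^SO − ½·2·(Σα)² = (2/2)·5² = 25.
Deadweight loss = W^SO − W^NE = 8.5.

8.5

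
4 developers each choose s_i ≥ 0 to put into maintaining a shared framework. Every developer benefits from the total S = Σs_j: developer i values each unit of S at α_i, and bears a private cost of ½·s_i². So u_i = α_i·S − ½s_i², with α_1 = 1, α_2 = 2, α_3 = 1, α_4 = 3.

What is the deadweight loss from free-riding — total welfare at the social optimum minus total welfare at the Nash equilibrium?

56.5

Developer i's FOC: ∂u_i/∂s_i = α_i − s_i = 0, so s_i* = α_i.
NE contributions = (1, 2, 1, 3); S = 7.
W^NE = (Σα)·S − ½Σα_i² = 7² − ½·15 = 41.5.
Planner sets s_i = Σα_j = 7 for every i, so S^SO = 4·7 = 28.
W^SO = (Σα)·S^SO − ½·4·(Σα)² = (4/2)·7² = 98.
Deadweight loss = W^SO − W^NE = 56.5.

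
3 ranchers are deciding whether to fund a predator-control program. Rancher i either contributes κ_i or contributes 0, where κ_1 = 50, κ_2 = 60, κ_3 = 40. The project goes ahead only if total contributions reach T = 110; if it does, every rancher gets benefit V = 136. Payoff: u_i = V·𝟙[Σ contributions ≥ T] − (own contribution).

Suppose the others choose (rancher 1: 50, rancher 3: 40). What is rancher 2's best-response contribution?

60

Others' total = 90. Contributing 60 brings total to 150 ≥ 110: gain V − κ_2 = 76.
Best response: 60.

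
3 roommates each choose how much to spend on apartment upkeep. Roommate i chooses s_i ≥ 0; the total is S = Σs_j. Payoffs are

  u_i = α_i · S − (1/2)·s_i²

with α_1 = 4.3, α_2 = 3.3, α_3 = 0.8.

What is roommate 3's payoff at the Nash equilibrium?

6.4

Roommate i's FOC: ∂u_i/∂s_i = α_i − s_i = 0, so s_i* = α_i.
NE contributions = (4.3, 3.3, 0.8); S = 8.4.
u_3 = α_3·S − ½·(s_3)² = 0.8·8.4 − ½·0.8² = 6.4.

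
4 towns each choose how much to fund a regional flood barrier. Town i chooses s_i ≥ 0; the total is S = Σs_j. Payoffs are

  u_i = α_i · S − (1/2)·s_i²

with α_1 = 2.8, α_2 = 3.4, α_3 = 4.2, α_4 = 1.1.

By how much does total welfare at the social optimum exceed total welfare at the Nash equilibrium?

Town i's FOC: ∂u_i/∂s_i = α_i − s_i = 0, so s_i* = α_i.
NE contributions = (2.8, 3.4, 4.2, 1.1); S = 11.5.
W^NE = (Σα)·S − ½Σα_i² = 11.5² − ½·38.25 = 113.125.
Planner sets s_i = Σα_j = 11.5 for every i, so S^SO = 4·11.5 = 46.
W^SO = (Σα)·S^SO − ½·4·(Σα)² = (4/2)·11.5² = 264.5.
Deadweight loss = W^SO − W^NE = 151.375.

151.375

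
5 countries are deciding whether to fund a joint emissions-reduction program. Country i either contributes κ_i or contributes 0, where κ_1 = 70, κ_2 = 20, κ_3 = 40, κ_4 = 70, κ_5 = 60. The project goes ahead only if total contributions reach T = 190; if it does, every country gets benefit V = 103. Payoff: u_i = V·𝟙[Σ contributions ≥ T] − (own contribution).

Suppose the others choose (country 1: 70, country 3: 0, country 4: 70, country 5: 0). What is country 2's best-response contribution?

Others' total = 140. Even contributing 20 gives 160 < 190: no benefit either way.
Best response: 0.

0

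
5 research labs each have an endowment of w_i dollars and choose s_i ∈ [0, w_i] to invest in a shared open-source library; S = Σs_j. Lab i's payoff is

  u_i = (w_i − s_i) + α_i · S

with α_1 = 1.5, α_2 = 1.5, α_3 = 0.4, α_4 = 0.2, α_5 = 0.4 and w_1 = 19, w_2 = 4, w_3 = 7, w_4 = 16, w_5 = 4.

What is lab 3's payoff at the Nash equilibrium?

∂u_i/∂s_i = α_i − 1, so lab i contributes w_i if α_i > 1, else 0.
α_i > 1 for i ∈ {1, 2}; NE contributions (19, 4, 0, 0, 0), S = 23.
u_3 = (7 − 0) + 0.4·23 = 16.2.

16.2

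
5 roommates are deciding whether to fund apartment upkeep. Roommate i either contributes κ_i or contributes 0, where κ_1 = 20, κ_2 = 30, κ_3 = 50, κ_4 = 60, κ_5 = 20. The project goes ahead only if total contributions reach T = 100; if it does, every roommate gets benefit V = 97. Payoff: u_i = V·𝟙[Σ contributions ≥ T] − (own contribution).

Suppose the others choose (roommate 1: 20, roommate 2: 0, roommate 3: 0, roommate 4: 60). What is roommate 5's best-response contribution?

Others' total = 80. Contributing 20 brings total to 100 ≥ 100: gain V − κ_5 = 77.
Best response: 20.

20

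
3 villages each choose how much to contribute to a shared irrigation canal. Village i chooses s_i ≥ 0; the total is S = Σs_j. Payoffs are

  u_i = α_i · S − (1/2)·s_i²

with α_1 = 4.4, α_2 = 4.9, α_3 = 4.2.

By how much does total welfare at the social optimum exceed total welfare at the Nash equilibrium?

Village i's FOC: ∂u_i/∂s_i = α_i − s_i = 0, so s_i* = α_i.
NE contributions = (4.4, 4.9, 4.2); S = 13.5.
W^NE = (Σα)·S − ½Σα_i² = 13.5² − ½·61.01 = 151.745.
Planner sets s_i = Σα_j = 13.5 for every i, so S^SO = 3·13.5 = 40.5.
W^SO = (Σα)·S^SO − ½·3·(Σα)² = (3/2)·13.5² = 273.375.
Deadweight loss = W^SO − W^NE = 121.63.

121.63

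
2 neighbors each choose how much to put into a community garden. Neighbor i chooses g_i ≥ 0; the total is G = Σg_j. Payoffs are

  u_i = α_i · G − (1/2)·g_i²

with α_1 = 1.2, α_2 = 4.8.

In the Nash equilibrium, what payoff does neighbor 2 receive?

17.28

Neighbor i's FOC: ∂u_i/∂g_i = α_i − g_i = 0, so g_i* = α_i.
NE contributions = (1.2, 4.8); G = 6.
u_2 = α_2·G − ½·(g_2)² = 4.8·6 − ½·4.8² = 17.28.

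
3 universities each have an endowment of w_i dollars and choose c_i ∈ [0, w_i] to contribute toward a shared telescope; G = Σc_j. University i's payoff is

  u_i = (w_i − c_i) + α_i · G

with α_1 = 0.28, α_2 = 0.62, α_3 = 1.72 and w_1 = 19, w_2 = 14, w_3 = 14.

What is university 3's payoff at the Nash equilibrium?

∂u_i/∂c_i = α_i − 1, so university i contributes w_i if α_i > 1, else 0.
α_i > 1 for i ∈ {3}; NE contributions (0, 0, 14), G = 14.
u_3 = (14 − 14) + 1.72·14 = 24.08.

24.08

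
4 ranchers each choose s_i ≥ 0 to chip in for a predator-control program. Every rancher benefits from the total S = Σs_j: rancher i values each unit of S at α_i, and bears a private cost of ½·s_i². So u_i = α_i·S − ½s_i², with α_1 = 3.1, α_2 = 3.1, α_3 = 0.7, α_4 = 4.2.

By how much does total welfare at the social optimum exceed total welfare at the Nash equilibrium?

Rancher i's FOC: ∂u_i/∂s_i = α_i − s_i = 0, so s_i* = α_i.
NE contributions = (3.1, 3.1, 0.7, 4.2); S = 11.1.
W^NE = (Σα)·S − ½Σα_i² = 11.1² − ½·37.35 = 104.535.
Planner sets s_i = Σα_j = 11.1 for every i, so S^SO = 4·11.1 = 44.4.
W^SO = (Σα)·S^SO − ½·4·(Σα)² = (4/2)·11.1² = 246.42.
Deadweight loss = W^SO − W^NE = 141.885.

141.885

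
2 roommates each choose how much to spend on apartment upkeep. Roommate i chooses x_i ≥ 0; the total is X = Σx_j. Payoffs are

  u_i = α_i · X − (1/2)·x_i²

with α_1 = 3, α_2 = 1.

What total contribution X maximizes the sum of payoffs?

Planner FOC: ∂(Σu_j)/∂x_i = (Σα_j) − x_i = 0, so x_i^SO = Σα_j = 4 for every i; X^SO = 8.

8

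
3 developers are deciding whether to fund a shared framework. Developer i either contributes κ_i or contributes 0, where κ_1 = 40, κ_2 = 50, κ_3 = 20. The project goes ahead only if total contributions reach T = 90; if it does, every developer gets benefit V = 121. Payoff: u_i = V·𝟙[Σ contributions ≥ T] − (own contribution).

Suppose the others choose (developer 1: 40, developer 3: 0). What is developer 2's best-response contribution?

50

Others' total = 40. Contributing 50 brings total to 90 ≥ 90: gain V − κ_2 = 71.
Best response: 50.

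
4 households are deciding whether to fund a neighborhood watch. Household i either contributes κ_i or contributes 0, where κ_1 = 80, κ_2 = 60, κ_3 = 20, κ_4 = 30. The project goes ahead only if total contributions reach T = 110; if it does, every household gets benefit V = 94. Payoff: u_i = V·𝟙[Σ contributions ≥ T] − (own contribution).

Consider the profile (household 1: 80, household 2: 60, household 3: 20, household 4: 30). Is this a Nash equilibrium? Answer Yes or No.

Total = 190 ≥ 110: provided.
Household 1 (pledges 80, payoff 14): dropping to 0 → total 110, payoff 94. Profitable deviation.

No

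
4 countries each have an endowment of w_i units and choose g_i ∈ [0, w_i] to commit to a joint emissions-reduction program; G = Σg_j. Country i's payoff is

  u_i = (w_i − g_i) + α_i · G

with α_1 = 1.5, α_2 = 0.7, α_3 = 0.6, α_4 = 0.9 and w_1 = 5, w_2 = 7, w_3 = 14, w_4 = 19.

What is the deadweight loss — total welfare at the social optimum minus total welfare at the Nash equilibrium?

108

∂u_i/∂g_i = α_i − 1, so country i contributes w_i if α_i > 1, else 0.
α_i > 1 for i ∈ {1}; NE contributions (5, 0, 0, 0), G = 5.
W^NE = Σw_i − G^NE + (Σα_i)·G^NE = 45 + 2.7·5 = 58.5.
Planner: ∂(Σu_j)/∂g_i = Σα_j − 1 = 2.7 > 0, so everyone contributes w_i; G^SO = 45, W^SO = 45 + 2.7·45 = 166.5.
Deadweight loss = 108.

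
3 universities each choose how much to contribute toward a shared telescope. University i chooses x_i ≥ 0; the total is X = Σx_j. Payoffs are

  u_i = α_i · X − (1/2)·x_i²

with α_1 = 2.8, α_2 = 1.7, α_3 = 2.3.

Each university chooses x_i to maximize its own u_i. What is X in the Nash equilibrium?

University i's FOC: ∂u_i/∂x_i = α_i − x_i = 0, so x_i* = α_i.
NE contributions = (2.8, 1.7, 2.3); X = 6.8.

6.8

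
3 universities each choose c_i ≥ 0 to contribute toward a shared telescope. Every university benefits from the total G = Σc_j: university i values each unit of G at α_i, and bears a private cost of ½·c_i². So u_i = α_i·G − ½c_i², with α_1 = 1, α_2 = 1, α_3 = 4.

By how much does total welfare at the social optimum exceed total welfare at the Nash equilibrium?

University i's FOC: ∂u_i/∂c_i = α_i − c_i = 0, so c_i* = α_i.
NE contributions = (1, 1, 4); G = 6.
W^NE = (Σα)·G − ½Σα_i² = 6² − ½·18 = 27.
Planner sets c_i = Σα_j = 6 for every i, so G^SO = 3·6 = 18.
W^SO = (Σα)·G^SO − ½·3·(Σα)² = (3/2)·6² = 54.
Deadweight loss = W^SO − W^NE = 27.

27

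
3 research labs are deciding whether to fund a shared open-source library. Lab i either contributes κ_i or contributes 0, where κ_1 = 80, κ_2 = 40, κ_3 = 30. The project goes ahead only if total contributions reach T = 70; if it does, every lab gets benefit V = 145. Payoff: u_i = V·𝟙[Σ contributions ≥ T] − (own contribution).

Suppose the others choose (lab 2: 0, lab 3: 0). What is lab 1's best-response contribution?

Others' total = 0. Contributing 80 brings total to 80 ≥ 70: gain V − κ_1 = 65.
Best response: 80.

80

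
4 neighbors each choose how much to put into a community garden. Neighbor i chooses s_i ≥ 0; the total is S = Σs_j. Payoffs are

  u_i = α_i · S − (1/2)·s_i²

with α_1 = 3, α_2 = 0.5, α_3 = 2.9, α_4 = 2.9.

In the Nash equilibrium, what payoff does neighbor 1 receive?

Neighbor i's FOC: ∂u_i/∂s_i = α_i − s_i = 0, so s_i* = α_i.
NE contributions = (3, 0.5, 2.9, 2.9); S = 9.3.
u_1 = α_1·S − ½·(s_1)² = 3·9.3 − ½·3² = 23.4.

23.4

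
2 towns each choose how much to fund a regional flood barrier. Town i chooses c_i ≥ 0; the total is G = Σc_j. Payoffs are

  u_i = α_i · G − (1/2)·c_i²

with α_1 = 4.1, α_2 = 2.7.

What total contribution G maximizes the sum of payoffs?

Planner FOC: ∂(Σu_j)/∂c_i = (Σα_j) − c_i = 0, so c_i^SO = Σα_j = 6.8 for every i; G^SO = 13.6.

13.6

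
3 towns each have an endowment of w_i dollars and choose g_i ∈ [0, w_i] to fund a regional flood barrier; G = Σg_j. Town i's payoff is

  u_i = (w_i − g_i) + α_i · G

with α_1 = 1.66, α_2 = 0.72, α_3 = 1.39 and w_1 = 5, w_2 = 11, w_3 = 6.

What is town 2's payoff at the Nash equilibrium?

∂u_i/∂g_i = α_i − 1, so town i contributes w_i if α_i > 1, else 0.
α_i > 1 for i ∈ {1, 3}; NE contributions (5, 0, 6), G = 11.
u_2 = (11 − 0) + 0.72·11 = 18.92.

18.92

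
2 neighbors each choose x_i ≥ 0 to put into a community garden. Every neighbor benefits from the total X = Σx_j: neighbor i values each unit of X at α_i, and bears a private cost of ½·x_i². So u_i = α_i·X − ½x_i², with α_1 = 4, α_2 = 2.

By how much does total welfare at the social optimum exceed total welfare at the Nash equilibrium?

Neighbor i's FOC: ∂u_i/∂x_i = α_i − x_i = 0, so x_i* = α_i.
NE contributions = (4, 2); X = 6.
W^NE = (Σα)·X − ½Σα_i² = 6² − ½·20 = 26.
Planner sets x_i = Σα_j = 6 for every i, so X^SO = 2·6 = 12.
W^SO = (Σα)·X^SO − ½·2·(Σα)² = (2/2)·6² = 36.
Deadweight loss = W^SO − W^NE = 10.

10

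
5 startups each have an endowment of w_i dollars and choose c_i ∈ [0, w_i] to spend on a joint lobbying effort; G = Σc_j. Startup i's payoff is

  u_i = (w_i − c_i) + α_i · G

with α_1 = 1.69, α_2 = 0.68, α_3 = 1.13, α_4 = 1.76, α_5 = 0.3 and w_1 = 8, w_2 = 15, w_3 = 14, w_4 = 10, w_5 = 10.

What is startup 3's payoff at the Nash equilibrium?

36.16

∂u_i/∂c_i = α_i − 1, so startup i contributes w_i if α_i > 1, else 0.
α_i > 1 for i ∈ {1, 3, 4}; NE contributions (8, 0, 14, 10, 0), G = 32.
u_3 = (14 − 14) + 1.13·32 = 36.16.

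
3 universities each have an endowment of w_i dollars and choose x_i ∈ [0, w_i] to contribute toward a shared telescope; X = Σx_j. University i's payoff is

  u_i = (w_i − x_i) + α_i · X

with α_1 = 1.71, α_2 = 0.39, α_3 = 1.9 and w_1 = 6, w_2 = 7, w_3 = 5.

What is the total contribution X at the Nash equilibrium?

11

∂u_i/∂x_i = α_i − 1, so university i contributes w_i if α_i > 1, else 0.
α_i > 1 for i ∈ {1, 3}; NE contributions (6, 0, 5), X = 11.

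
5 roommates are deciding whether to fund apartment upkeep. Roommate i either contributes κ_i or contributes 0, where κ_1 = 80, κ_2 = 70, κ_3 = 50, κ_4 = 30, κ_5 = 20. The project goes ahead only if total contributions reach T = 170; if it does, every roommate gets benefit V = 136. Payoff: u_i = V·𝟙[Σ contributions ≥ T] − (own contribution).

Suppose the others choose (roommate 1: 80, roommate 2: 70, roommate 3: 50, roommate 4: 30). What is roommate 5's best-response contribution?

Others' total = 230 ≥ 170; contributing adds cost 20 for no extra benefit.
Best response: 0.

0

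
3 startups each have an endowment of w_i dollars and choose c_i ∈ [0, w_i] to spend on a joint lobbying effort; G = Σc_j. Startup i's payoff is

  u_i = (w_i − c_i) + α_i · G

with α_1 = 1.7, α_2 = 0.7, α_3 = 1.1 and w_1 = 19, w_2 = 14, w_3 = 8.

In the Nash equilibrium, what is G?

27

∂u_i/∂c_i = α_i − 1, so startup i contributes w_i if α_i > 1, else 0.
α_i > 1 for i ∈ {1, 3}; NE contributions (19, 0, 8), G = 27.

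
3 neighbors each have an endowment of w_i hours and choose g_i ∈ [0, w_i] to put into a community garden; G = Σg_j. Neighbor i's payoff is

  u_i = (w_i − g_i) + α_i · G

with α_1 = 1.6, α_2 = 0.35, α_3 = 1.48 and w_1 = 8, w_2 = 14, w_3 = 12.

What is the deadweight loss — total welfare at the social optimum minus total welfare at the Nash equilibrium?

34.02

∂u_i/∂g_i = α_i − 1, so neighbor i contributes w_i if α_i > 1, else 0.
α_i > 1 for i ∈ {1, 3}; NE contributions (8, 0, 12), G = 20.
W^NE = Σw_i − G^NE + (Σα_i)·G^NE = 34 + 2.43·20 = 82.6.
Planner: ∂(Σu_j)/∂g_i = Σα_j − 1 = 2.43 > 0, so everyone contributes w_i; G^SO = 34, W^SO = 34 + 2.43·34 = 116.62.
Deadweight loss = 34.02.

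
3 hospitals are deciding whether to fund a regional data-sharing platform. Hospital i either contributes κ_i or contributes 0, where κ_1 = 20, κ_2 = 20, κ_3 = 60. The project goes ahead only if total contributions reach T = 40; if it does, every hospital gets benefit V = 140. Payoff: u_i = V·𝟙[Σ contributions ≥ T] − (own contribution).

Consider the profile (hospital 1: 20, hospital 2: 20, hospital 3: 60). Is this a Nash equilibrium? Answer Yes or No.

No

Total = 100 ≥ 40: provided.
Hospital 1 (pledges 20, payoff 120): dropping to 0 → total 80, payoff 140. Profitable deviation.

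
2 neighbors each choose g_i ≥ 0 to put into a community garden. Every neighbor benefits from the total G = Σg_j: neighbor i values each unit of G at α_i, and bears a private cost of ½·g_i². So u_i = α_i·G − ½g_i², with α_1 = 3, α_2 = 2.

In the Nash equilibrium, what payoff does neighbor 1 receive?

Neighbor i's FOC: ∂u_i/∂g_i = α_i − g_i = 0, so g_i* = α_i.
NE contributions = (3, 2); G = 5.
u_1 = α_1·G − ½·(g_1)² = 3·5 − ½·3² = 10.5.

10.5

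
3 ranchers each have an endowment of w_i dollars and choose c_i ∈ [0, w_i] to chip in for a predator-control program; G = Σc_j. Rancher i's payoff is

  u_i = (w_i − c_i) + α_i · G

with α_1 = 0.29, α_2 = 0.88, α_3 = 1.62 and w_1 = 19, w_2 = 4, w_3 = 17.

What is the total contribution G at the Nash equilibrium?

17

∂u_i/∂c_i = α_i − 1, so rancher i contributes w_i if α_i > 1, else 0.
α_i > 1 for i ∈ {3}; NE contributions (0, 0, 17), G = 17.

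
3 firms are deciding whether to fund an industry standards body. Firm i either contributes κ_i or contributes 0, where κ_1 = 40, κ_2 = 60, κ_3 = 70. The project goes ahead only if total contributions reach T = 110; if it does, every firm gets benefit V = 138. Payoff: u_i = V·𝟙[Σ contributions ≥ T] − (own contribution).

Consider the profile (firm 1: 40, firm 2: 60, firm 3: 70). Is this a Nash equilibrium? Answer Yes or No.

Total = 170 ≥ 110: provided.
Firm 1 (pledges 40, payoff 98): dropping to 0 → total 130, payoff 138. Profitable deviation.

No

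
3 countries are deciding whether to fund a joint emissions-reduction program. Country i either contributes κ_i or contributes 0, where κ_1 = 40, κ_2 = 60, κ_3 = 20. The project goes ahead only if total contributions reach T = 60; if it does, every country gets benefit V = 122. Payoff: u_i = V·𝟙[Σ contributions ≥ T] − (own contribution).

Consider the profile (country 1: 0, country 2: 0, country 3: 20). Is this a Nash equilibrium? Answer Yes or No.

No

Total = 20 < 60: not provided.
Country 1 (pledges 0, payoff 0): pledging 40 → total 60, payoff 82. Profitable deviation.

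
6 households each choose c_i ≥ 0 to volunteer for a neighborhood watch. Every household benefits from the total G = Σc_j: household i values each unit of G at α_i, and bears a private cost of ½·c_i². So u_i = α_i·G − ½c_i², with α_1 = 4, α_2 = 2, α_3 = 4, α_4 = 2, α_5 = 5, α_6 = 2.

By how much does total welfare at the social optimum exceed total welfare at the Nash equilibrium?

756.5

Household i's FOC: ∂u_i/∂c_i = α_i − c_i = 0, so c_i* = α_i.
NE contributions = (4, 2, 4, 2, 5, 2); G = 19.
W^NE = (Σα)·G − ½Σα_i² = 19² − ½·69 = 326.5.
Planner sets c_i = Σα_j = 19 for every i, so G^SO = 6·19 = 114.
W^SO = (Σα)·G^SO − ½·6·(Σα)² = (6/2)·19² = 1083.
Deadweight loss = W^SO − W^NE = 756.5.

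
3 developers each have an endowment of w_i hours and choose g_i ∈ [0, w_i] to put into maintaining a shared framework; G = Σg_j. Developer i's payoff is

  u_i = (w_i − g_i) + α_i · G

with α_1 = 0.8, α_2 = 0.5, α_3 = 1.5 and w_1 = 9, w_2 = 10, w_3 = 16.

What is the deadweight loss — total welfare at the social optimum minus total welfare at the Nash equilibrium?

34.2

∂u_i/∂g_i = α_i − 1, so developer i contributes w_i if α_i > 1, else 0.
α_i > 1 for i ∈ {3}; NE contributions (0, 0, 16), G = 16.
W^NE = Σw_i − G^NE + (Σα_i)·G^NE = 35 + 1.8·16 = 63.8.
Planner: ∂(Σu_j)/∂g_i = Σα_j − 1 = 1.8 > 0, so everyone contributes w_i; G^SO = 35, W^SO = 35 + 1.8·35 = 98.
Deadweight loss = 34.2.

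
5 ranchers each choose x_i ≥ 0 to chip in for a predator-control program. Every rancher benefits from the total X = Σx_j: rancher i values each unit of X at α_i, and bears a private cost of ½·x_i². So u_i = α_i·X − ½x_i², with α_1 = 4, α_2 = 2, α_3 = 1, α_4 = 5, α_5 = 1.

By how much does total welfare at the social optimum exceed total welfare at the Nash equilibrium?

277

Rancher i's FOC: ∂u_i/∂x_i = α_i − x_i = 0, so x_i* = α_i.
NE contributions = (4, 2, 1, 5, 1); X = 13.
W^NE = (Σα)·X − ½Σα_i² = 13² − ½·47 = 145.5.
Planner sets x_i = Σα_j = 13 for every i, so X^SO = 5·13 = 65.
W^SO = (Σα)·X^SO − ½·5·(Σα)² = (5/2)·13² = 422.5.
Deadweight loss = W^SO − W^NE = 277.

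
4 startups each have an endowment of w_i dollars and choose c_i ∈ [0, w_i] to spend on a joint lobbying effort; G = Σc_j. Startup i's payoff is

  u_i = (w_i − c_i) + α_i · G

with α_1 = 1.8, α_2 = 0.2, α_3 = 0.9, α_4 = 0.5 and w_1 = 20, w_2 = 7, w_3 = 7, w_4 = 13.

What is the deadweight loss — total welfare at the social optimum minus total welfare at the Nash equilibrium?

∂u_i/∂c_i = α_i − 1, so startup i contributes w_i if α_i > 1, else 0.
α_i > 1 for i ∈ {1}; NE contributions (20, 0, 0, 0), G = 20.
W^NE = Σw_i − G^NE + (Σα_i)·G^NE = 47 + 2.4·20 = 95.
Planner: ∂(Σu_j)/∂c_i = Σα_j − 1 = 2.4 > 0, so everyone contributes w_i; G^SO = 47, W^SO = 47 + 2.4·47 = 159.8.
Deadweight loss = 64.8.

64.8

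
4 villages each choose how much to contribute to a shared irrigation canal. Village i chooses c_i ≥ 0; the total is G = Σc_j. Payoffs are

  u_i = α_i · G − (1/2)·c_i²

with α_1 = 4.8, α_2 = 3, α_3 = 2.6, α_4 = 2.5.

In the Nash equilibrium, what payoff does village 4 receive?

Village i's FOC: ∂u_i/∂c_i = α_i − c_i = 0, so c_i* = α_i.
NE contributions = (4.8, 3, 2.6, 2.5); G = 12.9.
u_4 = α_4·G − ½·(c_4)² = 2.5·12.9 − ½·2.5² = 29.125.

29.125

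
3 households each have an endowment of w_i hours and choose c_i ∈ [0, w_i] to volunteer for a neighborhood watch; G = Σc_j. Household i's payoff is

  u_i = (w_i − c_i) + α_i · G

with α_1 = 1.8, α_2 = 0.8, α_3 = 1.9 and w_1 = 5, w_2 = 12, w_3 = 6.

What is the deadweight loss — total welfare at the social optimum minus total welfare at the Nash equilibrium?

42

∂u_i/∂c_i = α_i − 1, so household i contributes w_i if α_i > 1, else 0.
α_i > 1 for i ∈ {1, 3}; NE contributions (5, 0, 6), G = 11.
W^NE = Σw_i − G^NE + (Σα_i)·G^NE = 23 + 3.5·11 = 61.5.
Planner: ∂(Σu_j)/∂c_i = Σα_j − 1 = 3.5 > 0, so everyone contributes w_i; G^SO = 23, W^SO = 23 + 3.5·23 = 103.5.
Deadweight loss = 42.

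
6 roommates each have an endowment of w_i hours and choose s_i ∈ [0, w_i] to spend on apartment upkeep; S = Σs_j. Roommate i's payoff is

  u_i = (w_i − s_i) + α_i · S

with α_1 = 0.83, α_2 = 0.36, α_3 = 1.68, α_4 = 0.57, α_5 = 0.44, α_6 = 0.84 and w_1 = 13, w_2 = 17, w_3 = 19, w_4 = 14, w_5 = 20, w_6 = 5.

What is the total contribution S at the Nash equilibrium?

19

∂u_i/∂s_i = α_i − 1, so roommate i contributes w_i if α_i > 1, else 0.
α_i > 1 for i ∈ {3}; NE contributions (0, 0, 19, 0, 0, 0), S = 19.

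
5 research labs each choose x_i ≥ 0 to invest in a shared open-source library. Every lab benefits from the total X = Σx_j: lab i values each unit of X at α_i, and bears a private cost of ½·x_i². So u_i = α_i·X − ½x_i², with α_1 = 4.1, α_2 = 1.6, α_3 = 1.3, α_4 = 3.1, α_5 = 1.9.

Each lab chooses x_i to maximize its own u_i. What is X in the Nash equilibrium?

Lab i's FOC: ∂u_i/∂x_i = α_i − x_i = 0, so x_i* = α_i.
NE contributions = (4.1, 1.6, 1.3, 3.1, 1.9); X = 12.

12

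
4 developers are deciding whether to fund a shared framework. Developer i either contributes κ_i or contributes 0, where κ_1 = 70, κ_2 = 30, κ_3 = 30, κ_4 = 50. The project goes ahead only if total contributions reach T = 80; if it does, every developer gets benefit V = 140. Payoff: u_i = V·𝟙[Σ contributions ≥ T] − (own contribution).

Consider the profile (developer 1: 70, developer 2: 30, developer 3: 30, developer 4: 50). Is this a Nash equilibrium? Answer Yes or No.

Total = 180 ≥ 80: provided.
Developer 1 (pledges 70, payoff 70): dropping to 0 → total 110, payoff 140. Profitable deviation.

No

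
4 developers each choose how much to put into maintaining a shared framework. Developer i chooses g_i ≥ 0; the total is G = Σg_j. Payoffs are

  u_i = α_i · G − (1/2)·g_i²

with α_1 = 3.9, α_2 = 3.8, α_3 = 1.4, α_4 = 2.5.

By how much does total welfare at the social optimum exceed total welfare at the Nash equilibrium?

153.49

Developer i's FOC: ∂u_i/∂g_i = α_i − g_i = 0, so g_i* = α_i.
NE contributions = (3.9, 3.8, 1.4, 2.5); G = 11.6.
W^NE = (Σα)·G − ½Σα_i² = 11.6² − ½·37.86 = 115.63.
Planner sets g_i = Σα_j = 11.6 for every i, so G^SO = 4·11.6 = 46.4.
W^SO = (Σα)·G^SO − ½·4·(Σα)² = (4/2)·11.6² = 269.12.
Deadweight loss = W^SO − W^NE = 153.49.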